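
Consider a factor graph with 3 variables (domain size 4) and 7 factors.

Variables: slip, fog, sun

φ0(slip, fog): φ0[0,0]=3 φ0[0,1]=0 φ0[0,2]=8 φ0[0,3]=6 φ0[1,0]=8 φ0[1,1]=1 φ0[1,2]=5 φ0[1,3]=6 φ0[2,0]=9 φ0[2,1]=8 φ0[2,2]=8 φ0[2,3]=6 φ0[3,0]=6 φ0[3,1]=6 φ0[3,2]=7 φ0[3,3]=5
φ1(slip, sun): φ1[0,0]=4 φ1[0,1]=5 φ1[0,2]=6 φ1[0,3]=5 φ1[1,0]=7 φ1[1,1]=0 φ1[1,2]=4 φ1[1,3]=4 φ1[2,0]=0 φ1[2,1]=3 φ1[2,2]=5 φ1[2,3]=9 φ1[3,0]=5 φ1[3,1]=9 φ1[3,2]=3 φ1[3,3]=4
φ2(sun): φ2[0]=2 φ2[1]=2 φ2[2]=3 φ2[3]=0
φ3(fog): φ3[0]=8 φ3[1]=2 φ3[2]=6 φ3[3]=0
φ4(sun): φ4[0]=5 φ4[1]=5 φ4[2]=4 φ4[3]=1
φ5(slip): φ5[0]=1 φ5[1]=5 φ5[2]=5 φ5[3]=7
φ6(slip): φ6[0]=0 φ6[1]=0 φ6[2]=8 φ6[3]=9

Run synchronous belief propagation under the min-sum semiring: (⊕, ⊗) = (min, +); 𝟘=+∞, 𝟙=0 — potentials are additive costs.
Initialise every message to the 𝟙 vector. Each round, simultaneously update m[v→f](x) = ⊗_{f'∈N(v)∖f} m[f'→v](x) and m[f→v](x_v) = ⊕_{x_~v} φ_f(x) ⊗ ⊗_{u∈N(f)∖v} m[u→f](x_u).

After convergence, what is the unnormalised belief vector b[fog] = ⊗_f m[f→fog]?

b[fog] = [18, 9, 21, 13]

init: all messages = 𝟙 over 4 values
r1 m[φ0→slip] = [0, 1, 6, 5]
r1 m[φ0→fog] = [3, 0, 5, 5]
r1 m[φ1→slip] = [4, 0, 0, 3]
r1 m[φ1→sun] = [0, 0, 3, 4]
r1 m[φ2→sun] = [2, 2, 3, 0]
r1 m[φ3→fog] = [8, 2, 6, 0]
r1 m[φ4→sun] = [5, 5, 4, 1]
r1 m[φ5→slip] = [1, 5, 5, 7]
r1 m[φ6→slip] = [0, 0, 8, 9]
r1 m[slip→φ0] = [0, 0, 0, 0]
r1 m[slip→φ1] = [0, 0, 0, 0]
r1 m[slip→φ5] = [0, 0, 0, 0]
r1 m[slip→φ6] = [0, 0, 0, 0]
r1 m[fog→φ0] = [0, 0, 0, 0]
r1 m[fog→φ3] = [0, 0, 0, 0]
r1 m[sun→φ1] = [0, 0, 0, 0]
r1 m[sun→φ2] = [0, 0, 0, 0]
r1 m[sun→φ4] = [0, 0, 0, 0]
r2 m[φ0→slip] = [0, 1, 6, 5]
r2 m[φ0→fog] = [3, 0, 5, 5]
r2 m[φ1→slip] = [4, 0, 0, 3]
r2 m[φ1→sun] = [0, 0, 3, 4]
r2 m[φ2→sun] = [2, 2, 3, 0]
r2 m[φ3→fog] = [8, 2, 6, 0]
r2 m[φ4→sun] = [5, 5, 4, 1]
r2 m[φ5→slip] = [1, 5, 5, 7]
r2 m[φ6→slip] = [0, 0, 8, 9]
r2 m[slip→φ0] = [5, 5, 13, 19]
r2 m[slip→φ1] = [1, 6, 19, 21]
r2 m[slip→φ5] = [4, 1, 14, 17]
r2 m[slip→φ6] = [5, 6, 11, 15]
r2 m[fog→φ0] = [8, 2, 6, 0]
r2 m[fog→φ3] = [3, 0, 5, 5]
r2 m[sun→φ1] = [7, 7, 7, 1]
r2 m[sun→φ2] = [5, 5, 7, 5]
r2 m[sun→φ4] = [2, 2, 6, 4]
r3 m[φ0→slip] = [2, 3, 6, 5]
r3 m[φ0→fog] = [8, 5, 10, 11]
r3 m[φ1→slip] = [6, 5, 7, 5]
r3 m[φ1→sun] = [5, 6, 7, 6]
r3 m[φ2→sun] = [2, 2, 3, 0]
r3 m[φ3→fog] = [8, 2, 6, 0]
r3 m[φ4→sun] = [5, 5, 4, 1]
r3 m[φ5→slip] = [1, 5, 5, 7]
r3 m[φ6→slip] = [0, 0, 8, 9]
r3 m[slip→φ0] = [5, 5, 13, 19]
r3 m[slip→φ1] = [1, 6, 19, 21]
r3 m[slip→φ5] = [4, 1, 14, 17]
r3 m[slip→φ6] = [5, 6, 11, 15]
r3 m[fog→φ0] = [8, 2, 6, 0]
r3 m[fog→φ3] = [3, 0, 5, 5]
r3 m[sun→φ1] = [7, 7, 7, 1]
r3 m[sun→φ2] = [5, 5, 7, 5]
r3 m[sun→φ4] = [2, 2, 6, 4]
r4 m[φ0→slip] = [2, 3, 6, 5]
r4 m[φ0→fog] = [8, 5, 10, 11]
r4 m[φ1→slip] = [6, 5, 7, 5]
r4 m[φ1→sun] = [5, 6, 7, 6]
r4 m[φ2→sun] = [2, 2, 3, 0]
r4 m[φ3→fog] = [8, 2, 6, 0]
r4 m[φ4→sun] = [5, 5, 4, 1]
r4 m[φ5→slip] = [1, 5, 5, 7]
r4 m[φ6→slip] = [0, 0, 8, 9]
r4 m[slip→φ0] = [7, 10, 20, 21]
r4 m[slip→φ1] = [3, 8, 19, 21]
r4 m[slip→φ5] = [8, 8, 21, 19]
r4 m[slip→φ6] = [9, 13, 18, 17]
r4 m[fog→φ0] = [8, 2, 6, 0]
r4 m[fog→φ3] = [8, 5, 10, 11]
r4 m[sun→φ1] = [7, 7, 7, 1]
r4 m[sun→φ2] = [10, 11, 11, 7]
r4 m[sun→φ4] = [7, 8, 10, 6]
r5 m[φ0→slip] = [2, 3, 6, 5]
r5 m[φ0→fog] = [10, 7, 15, 13]
r5 m[φ1→slip] = [6, 5, 7, 5]
r5 m[φ1→sun] = [7, 8, 9, 8]
r5 m[φ2→sun] = [2, 2, 3, 0]
r5 m[φ3→fog] = [8, 2, 6, 0]
r5 m[φ4→sun] = [5, 5, 4, 1]
r5 m[φ5→slip] = [1, 5, 5, 7]
r5 m[φ6→slip] = [0, 0, 8, 9]
r5 m[slip→φ0] = [7, 10, 20, 21]
r5 m[slip→φ1] = [3, 8, 19, 21]
r5 m[slip→φ5] = [8, 8, 21, 19]
r5 m[slip→φ6] = [9, 13, 18, 17]
r5 m[fog→φ0] = [8, 2, 6, 0]
r5 m[fog→φ3] = [8, 5, 10, 11]
r5 m[sun→φ1] = [7, 7, 7, 1]
r5 m[sun→φ2] = [10, 11, 11, 7]
r5 m[sun→φ4] = [7, 8, 10, 6]
r6 m[φ0→slip] = [2, 3, 6, 5]
r6 m[φ0→fog] = [10, 7, 15, 13]
r6 m[φ1→slip] = [6, 5, 7, 5]
r6 m[φ1→sun] = [7, 8, 9, 8]
r6 m[φ2→sun] = [2, 2, 3, 0]
r6 m[φ3→fog] = [8, 2, 6, 0]
r6 m[φ4→sun] = [5, 5, 4, 1]
r6 m[φ5→slip] = [1, 5, 5, 7]
r6 m[φ6→slip] = [0, 0, 8, 9]
r6 m[slip→φ0] = [7, 10, 20, 21]
r6 m[slip→φ1] = [3, 8, 19, 21]
r6 m[slip→φ5] = [8, 8, 21, 19]
r6 m[slip→φ6] = [9, 13, 18, 17]
r6 m[fog→φ0] = [8, 2, 6, 0]
r6 m[fog→φ3] = [10, 7, 15, 13]
r6 m[sun→φ1] = [7, 7, 7, 1]
r6 m[sun→φ2] = [12, 13, 13, 9]
r6 m[sun→φ4] = [9, 10, 12, 8]
r7 m[φ0→slip] = [2, 3, 6, 5]
r7 m[φ0→fog] = [10, 7, 15, 13]
r7 m[φ1→slip] = [6, 5, 7, 5]
r7 m[φ1→sun] = [7, 8, 9, 8]
r7 m[φ2→sun] = [2, 2, 3, 0]
r7 m[φ3→fog] = [8, 2, 6, 0]
r7 m[φ4→sun] = [5, 5, 4, 1]
r7 m[φ5→slip] = [1, 5, 5, 7]
r7 m[φ6→slip] = [0, 0, 8, 9]
r7 m[slip→φ0] = [7, 10, 20, 21]
r7 m[slip→φ1] = [3, 8, 19, 21]
r7 m[slip→φ5] = [8, 8, 21, 19]
r7 m[slip→φ6] = [9, 13, 18, 17]
r7 m[fog→φ0] = [8, 2, 6, 0]
r7 m[fog→φ3] = [10, 7, 15, 13]
r7 m[sun→φ1] = [7, 7, 7, 1]
r7 m[sun→φ2] = [12, 13, 13, 9]
r7 m[sun→φ4] = [9, 10, 12, 8]
fixed point reached at round 7
b[fog] = ⊗ incoming = [18, 9, 21, 13]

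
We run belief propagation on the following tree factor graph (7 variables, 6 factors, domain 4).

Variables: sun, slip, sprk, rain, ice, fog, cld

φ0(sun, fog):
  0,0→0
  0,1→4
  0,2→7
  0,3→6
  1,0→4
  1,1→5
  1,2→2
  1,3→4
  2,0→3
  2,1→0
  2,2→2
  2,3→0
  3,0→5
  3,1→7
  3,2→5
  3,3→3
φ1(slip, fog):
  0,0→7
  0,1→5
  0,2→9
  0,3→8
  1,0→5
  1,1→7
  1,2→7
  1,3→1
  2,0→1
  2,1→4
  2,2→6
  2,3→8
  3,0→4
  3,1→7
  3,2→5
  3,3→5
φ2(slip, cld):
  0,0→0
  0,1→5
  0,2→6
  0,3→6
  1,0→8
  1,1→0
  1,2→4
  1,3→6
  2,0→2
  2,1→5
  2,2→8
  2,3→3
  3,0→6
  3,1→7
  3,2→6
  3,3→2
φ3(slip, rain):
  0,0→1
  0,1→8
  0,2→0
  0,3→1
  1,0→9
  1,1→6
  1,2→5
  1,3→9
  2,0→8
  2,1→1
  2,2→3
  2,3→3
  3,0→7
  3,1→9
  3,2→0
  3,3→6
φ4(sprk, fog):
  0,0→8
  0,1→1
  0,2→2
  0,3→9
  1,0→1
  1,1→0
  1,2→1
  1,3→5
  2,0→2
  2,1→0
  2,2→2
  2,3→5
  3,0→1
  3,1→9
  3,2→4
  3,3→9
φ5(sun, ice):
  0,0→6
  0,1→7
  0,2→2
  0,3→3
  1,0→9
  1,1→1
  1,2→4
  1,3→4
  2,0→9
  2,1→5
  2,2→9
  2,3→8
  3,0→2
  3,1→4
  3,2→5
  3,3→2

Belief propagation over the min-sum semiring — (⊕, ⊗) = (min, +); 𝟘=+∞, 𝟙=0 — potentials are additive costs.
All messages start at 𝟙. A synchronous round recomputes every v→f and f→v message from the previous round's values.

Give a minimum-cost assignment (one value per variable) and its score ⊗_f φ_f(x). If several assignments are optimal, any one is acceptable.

assignment: (sun=0, slip=2, sprk=1, rain=1, ice=2, fog=0, cld=0); score = 7

init: all messages = 𝟙 over 4 values
r1 m[φ0→sun] = [0, 2, 0, 3]
r1 m[φ0→fog] = [0, 0, 2, 0]
r1 m[φ1→slip] = [5, 1, 1, 4]
r1 m[φ1→fog] = [1, 4, 5, 1]
r1 m[φ2→slip] = [0, 0, 2, 2]
r1 m[φ2→cld] = [0, 0, 4, 2]
r1 m[φ3→slip] = [0, 5, 1, 0]
r1 m[φ3→rain] = [1, 1, 0, 1]
r1 m[φ4→sprk] = [1, 0, 0, 1]
r1 m[φ4→fog] = [1, 0, 1, 5]
r1 m[φ5→sun] = [2, 1, 5, 2]
r1 m[φ5→ice] = [2, 1, 2, 2]
r1 m[sun→φ0] = [0, 0, 0, 0]
r1 m[sun→φ5] = [0, 0, 0, 0]
r1 m[slip→φ1] = [0, 0, 0, 0]
r1 m[slip→φ2] = [0, 0, 0, 0]
r1 m[slip→φ3] = [0, 0, 0, 0]
r1 m[sprk→φ4] = [0, 0, 0, 0]
r1 m[rain→φ3] = [0, 0, 0, 0]
r1 m[ice→φ5] = [0, 0, 0, 0]
r1 m[fog→φ0] = [0, 0, 0, 0]
r1 m[fog→φ1] = [0, 0, 0, 0]
r1 m[fog→φ4] = [0, 0, 0, 0]
r1 m[cld→φ2] = [0, 0, 0, 0]
r2 m[φ0→sun] = [0, 2, 0, 3]
r2 m[φ0→fog] = [0, 0, 2, 0]
r2 m[φ1→slip] = [5, 1, 1, 4]
r2 m[φ1→fog] = [1, 4, 5, 1]
r2 m[φ2→slip] = [0, 0, 2, 2]
r2 m[φ2→cld] = [0, 0, 4, 2]
r2 m[φ3→slip] = [0, 5, 1, 0]
r2 m[φ3→rain] = [1, 1, 0, 1]
r2 m[φ4→sprk] = [1, 0, 0, 1]
r2 m[φ4→fog] = [1, 0, 1, 5]
r2 m[φ5→sun] = [2, 1, 5, 2]
r2 m[φ5→ice] = [2, 1, 2, 2]
r2 m[sun→φ0] = [2, 1, 5, 2]
r2 m[sun→φ5] = [0, 2, 0, 3]
r2 m[slip→φ1] = [0, 5, 3, 2]
r2 m[slip→φ2] = [5, 6, 2, 4]
r2 m[slip→φ3] = [5, 1, 3, 6]
r2 m[sprk→φ4] = [0, 0, 0, 0]
r2 m[rain→φ3] = [0, 0, 0, 0]
r2 m[ice→φ5] = [0, 0, 0, 0]
r2 m[fog→φ0] = [2, 4, 6, 6]
r2 m[fog→φ1] = [1, 0, 3, 5]
r2 m[fog→φ4] = [1, 4, 7, 1]
r2 m[cld→φ2] = [0, 0, 0, 0]
r3 m[φ0→sun] = [2, 6, 4, 7]
r3 m[φ0→fog] = [2, 5, 3, 5]
r3 m[φ1→slip] = [5, 6, 2, 5]
r3 m[φ1→fog] = [4, 5, 7, 6]
r3 m[φ2→slip] = [0, 0, 2, 2]
r3 m[φ2→cld] = [4, 6, 10, 5]
r3 m[φ3→slip] = [0, 5, 1, 0]
r3 m[φ3→rain] = [6, 4, 5, 6]
r3 m[φ4→sprk] = [5, 2, 3, 2]
r3 m[φ4→fog] = [1, 0, 1, 5]
r3 m[φ5→sun] = [2, 1, 5, 2]
r3 m[φ5→ice] = [5, 3, 2, 3]
r3 m[sun→φ0] = [2, 1, 5, 2]
r3 m[sun→φ5] = [0, 2, 0, 3]
r3 m[slip→φ1] = [0, 5, 3, 2]
r3 m[slip→φ2] = [5, 6, 2, 4]
r3 m[slip→φ3] = [5, 1, 3, 6]
r3 m[sprk→φ4] = [0, 0, 0, 0]
r3 m[rain→φ3] = [0, 0, 0, 0]
r3 m[ice→φ5] = [0, 0, 0, 0]
r3 m[fog→φ0] = [2, 4, 6, 6]
r3 m[fog→φ1] = [1, 0, 3, 5]
r3 m[fog→φ4] = [1, 4, 7, 1]
r3 m[cld→φ2] = [0, 0, 0, 0]
r4 m[φ0→sun] = [2, 6, 4, 7]
r4 m[φ0→fog] = [2, 5, 3, 5]
r4 m[φ1→slip] = [5, 6, 2, 5]
r4 m[φ1→fog] = [4, 5, 7, 6]
r4 m[φ2→slip] = [0, 0, 2, 2]
r4 m[φ2→cld] = [4, 6, 10, 5]
r4 m[φ3→slip] = [0, 5, 1, 0]
r4 m[φ3→rain] = [6, 4, 5, 6]
r4 m[φ4→sprk] = [5, 2, 3, 2]
r4 m[φ4→fog] = [1, 0, 1, 5]
r4 m[φ5→sun] = [2, 1, 5, 2]
r4 m[φ5→ice] = [5, 3, 2, 3]
r4 m[sun→φ0] = [2, 1, 5, 2]
r4 m[sun→φ5] = [2, 6, 4, 7]
r4 m[slip→φ1] = [0, 5, 3, 2]
r4 m[slip→φ2] = [5, 11, 3, 5]
r4 m[slip→φ3] = [5, 6, 4, 7]
r4 m[sprk→φ4] = [0, 0, 0, 0]
r4 m[rain→φ3] = [0, 0, 0, 0]
r4 m[ice→φ5] = [0, 0, 0, 0]
r4 m[fog→φ0] = [5, 5, 8, 11]
r4 m[fog→φ1] = [3, 5, 4, 10]
r4 m[fog→φ4] = [6, 10, 10, 11]
r4 m[cld→φ2] = [0, 0, 0, 0]
r5 m[φ0→sun] = [5, 9, 5, 10]
r5 m[φ0→fog] = [2, 5, 3, 5]
r5 m[φ1→slip] = [10, 8, 4, 7]
r5 m[φ1→fog] = [4, 5, 7, 6]
r5 m[φ2→slip] = [0, 0, 2, 2]
r5 m[φ2→cld] = [5, 8, 11, 6]
r5 m[φ3→slip] = [0, 5, 1, 0]
r5 m[φ3→rain] = [6, 5, 5, 6]
r5 m[φ4→sprk] = [11, 7, 8, 7]
r5 m[φ4→fog] = [1, 0, 1, 5]
r5 m[φ5→sun] = [2, 1, 5, 2]
r5 m[φ5→ice] = [8, 7, 4, 5]
r5 m[sun→φ0] = [2, 1, 5, 2]
r5 m[sun→φ5] = [2, 6, 4, 7]
r5 m[slip→φ1] = [0, 5, 3, 2]
r5 m[slip→φ2] = [5, 11, 3, 5]
r5 m[slip→φ3] = [5, 6, 4, 7]
r5 m[sprk→φ4] = [0, 0, 0, 0]
r5 m[rain→φ3] = [0, 0, 0, 0]
r5 m[ice→φ5] = [0, 0, 0, 0]
r5 m[fog→φ0] = [5, 5, 8, 11]
r5 m[fog→φ1] = [3, 5, 4, 10]
r5 m[fog→φ4] = [6, 10, 10, 11]
r5 m[cld→φ2] = [0, 0, 0, 0]
r6 m[φ0→sun] = [5, 9, 5, 10]
r6 m[φ0→fog] = [2, 5, 3, 5]
r6 m[φ1→slip] = [10, 8, 4, 7]
r6 m[φ1→fog] = [4, 5, 7, 6]
r6 m[φ2→slip] = [0, 0, 2, 2]
r6 m[φ2→cld] = [5, 8, 11, 6]
r6 m[φ3→slip] = [0, 5, 1, 0]
r6 m[φ3→rain] = [6, 5, 5, 6]
r6 m[φ4→sprk] = [11, 7, 8, 7]
r6 m[φ4→fog] = [1, 0, 1, 5]
r6 m[φ5→sun] = [2, 1, 5, 2]
r6 m[φ5→ice] = [8, 7, 4, 5]
r6 m[sun→φ0] = [2, 1, 5, 2]
r6 m[sun→φ5] = [5, 9, 5, 10]
r6 m[slip→φ1] = [0, 5, 3, 2]
r6 m[slip→φ2] = [10, 13, 5, 7]
r6 m[slip→φ3] = [10, 8, 6, 9]
r6 m[sprk→φ4] = [0, 0, 0, 0]
r6 m[rain→φ3] = [0, 0, 0, 0]
r6 m[ice→φ5] = [0, 0, 0, 0]
r6 m[fog→φ0] = [5, 5, 8, 11]
r6 m[fog→φ1] = [3, 5, 4, 10]
r6 m[fog→φ4] = [6, 10, 10, 11]
r6 m[cld→φ2] = [0, 0, 0, 0]
r7 m[φ0→sun] = [5, 9, 5, 10]
r7 m[φ0→fog] = [2, 5, 3, 5]
r7 m[φ1→slip] = [10, 8, 4, 7]
r7 m[φ1→fog] = [4, 5, 7, 6]
r7 m[φ2→slip] = [0, 0, 2, 2]
r7 m[φ2→cld] = [7, 10, 13, 8]
r7 m[φ3→slip] = [0, 5, 1, 0]
r7 m[φ3→rain] = [11, 7, 9, 9]
r7 m[φ4→sprk] = [11, 7, 8, 7]
r7 m[φ4→fog] = [1, 0, 1, 5]
r7 m[φ5→sun] = [2, 1, 5, 2]
r7 m[φ5→ice] = [11, 10, 7, 8]
r7 m[sun→φ0] = [2, 1, 5, 2]
r7 m[sun→φ5] = [5, 9, 5, 10]
r7 m[slip→φ1] = [0, 5, 3, 2]
r7 m[slip→φ2] = [10, 13, 5, 7]
r7 m[slip→φ3] = [10, 8, 6, 9]
r7 m[sprk→φ4] = [0, 0, 0, 0]
r7 m[rain→φ3] = [0, 0, 0, 0]
r7 m[ice→φ5] = [0, 0, 0, 0]
r7 m[fog→φ0] = [5, 5, 8, 11]
r7 m[fog→φ1] = [3, 5, 4, 10]
r7 m[fog→φ4] = [6, 10, 10, 11]
r7 m[cld→φ2] = [0, 0, 0, 0]
r8 m[φ0→sun] = [5, 9, 5, 10]
r8 m[φ0→fog] = [2, 5, 3, 5]
r8 m[φ1→slip] = [10, 8, 4, 7]
r8 m[φ1→fog] = [4, 5, 7, 6]
r8 m[φ2→slip] = [0, 0, 2, 2]
r8 m[φ2→cld] = [7, 10, 13, 8]
r8 m[φ3→slip] = [0, 5, 1, 0]
r8 m[φ3→rain] = [11, 7, 9, 9]
r8 m[φ4→sprk] = [11, 7, 8, 7]
r8 m[φ4→fog] = [1, 0, 1, 5]
r8 m[φ5→sun] = [2, 1, 5, 2]
r8 m[φ5→ice] = [11, 10, 7, 8]
r8 m[sun→φ0] = [2, 1, 5, 2]
r8 m[sun→φ5] = [5, 9, 5, 10]
r8 m[slip→φ1] = [0, 5, 3, 2]
r8 m[slip→φ2] = [10, 13, 5, 7]
r8 m[slip→φ3] = [10, 8, 6, 9]
r8 m[sprk→φ4] = [0, 0, 0, 0]
r8 m[rain→φ3] = [0, 0, 0, 0]
r8 m[ice→φ5] = [0, 0, 0, 0]
r8 m[fog→φ0] = [5, 5, 8, 11]
r8 m[fog→φ1] = [3, 5, 4, 10]
r8 m[fog→φ4] = [6, 10, 10, 11]
r8 m[cld→φ2] = [0, 0, 0, 0]
fixed point reached at round 8
traceback from sun: (sun=0, slip=2, sprk=1, rain=1, ice=2, fog=0, cld=0), score=7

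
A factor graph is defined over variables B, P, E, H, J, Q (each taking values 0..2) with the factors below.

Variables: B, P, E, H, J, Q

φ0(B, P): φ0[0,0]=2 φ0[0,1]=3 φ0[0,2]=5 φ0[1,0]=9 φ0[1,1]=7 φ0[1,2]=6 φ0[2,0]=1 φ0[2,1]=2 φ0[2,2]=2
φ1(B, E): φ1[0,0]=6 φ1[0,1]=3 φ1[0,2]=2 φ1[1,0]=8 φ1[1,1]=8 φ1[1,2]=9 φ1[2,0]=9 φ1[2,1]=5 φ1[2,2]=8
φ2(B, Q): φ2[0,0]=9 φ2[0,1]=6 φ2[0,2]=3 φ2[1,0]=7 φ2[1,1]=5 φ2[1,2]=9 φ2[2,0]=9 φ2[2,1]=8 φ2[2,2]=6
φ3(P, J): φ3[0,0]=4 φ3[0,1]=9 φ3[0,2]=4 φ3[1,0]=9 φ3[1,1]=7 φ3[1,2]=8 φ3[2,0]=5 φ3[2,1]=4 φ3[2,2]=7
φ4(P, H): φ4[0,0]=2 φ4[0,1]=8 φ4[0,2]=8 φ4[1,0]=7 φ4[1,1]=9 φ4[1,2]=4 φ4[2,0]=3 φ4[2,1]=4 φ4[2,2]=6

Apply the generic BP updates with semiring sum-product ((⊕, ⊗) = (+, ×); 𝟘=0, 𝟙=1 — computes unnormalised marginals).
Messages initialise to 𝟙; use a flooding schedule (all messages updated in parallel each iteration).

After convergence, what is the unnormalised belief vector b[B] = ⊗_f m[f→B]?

init: all messages = 𝟙 over 3 values
r1 m[φ0→B] = [10, 22, 5]
r1 m[φ0→P] = [12, 12, 13]
r1 m[φ1→B] = [11, 25, 22]
r1 m[φ1→E] = [23, 16, 19]
r1 m[φ2→B] = [18, 21, 23]
r1 m[φ2→Q] = [25, 19, 18]
r1 m[φ3→P] = [17, 24, 16]
r1 m[φ3→J] = [18, 20, 19]
r1 m[φ4→P] = [18, 20, 13]
r1 m[φ4→H] = [12, 21, 18]
r1 m[B→φ0] = [1, 1, 1]
r1 m[B→φ1] = [1, 1, 1]
r1 m[B→φ2] = [1, 1, 1]
r1 m[P→φ0] = [1, 1, 1]
r1 m[P→φ3] = [1, 1, 1]
r1 m[P→φ4] = [1, 1, 1]
r1 m[E→φ1] = [1, 1, 1]
r1 m[H→φ4] = [1, 1, 1]
r1 m[J→φ3] = [1, 1, 1]
r1 m[Q→φ2] = [1, 1, 1]
r2 m[φ0→B] = [10, 22, 5]
r2 m[φ0→P] = [12, 12, 13]
r2 m[φ1→B] = [11, 25, 22]
r2 m[φ1→E] = [23, 16, 19]
r2 m[φ2→B] = [18, 21, 23]
r2 m[φ2→Q] = [25, 19, 18]
r2 m[φ3→P] = [17, 24, 16]
r2 m[φ3→J] = [18, 20, 19]
r2 m[φ4→P] = [18, 20, 13]
r2 m[φ4→H] = [12, 21, 18]
r2 m[B→φ0] = [198, 525, 506]
r2 m[B→φ1] = [180, 462, 115]
r2 m[B→φ2] = [110, 550, 110]
r2 m[P→φ0] = [306, 480, 208]
r2 m[P→φ3] = [216, 240, 169]
r2 m[P→φ4] = [204, 288, 208]
r2 m[E→φ1] = [1, 1, 1]
r2 m[H→φ4] = [1, 1, 1]
r2 m[J→φ3] = [1, 1, 1]
r2 m[Q→φ2] = [1, 1, 1]
r3 m[φ0→B] = [3092, 7362, 1682]
r3 m[φ0→P] = [5627, 5281, 5152]
r3 m[φ1→B] = [11, 25, 22]
r3 m[φ1→E] = [5811, 4811, 5438]
r3 m[φ2→B] = [18, 21, 23]
r3 m[φ2→Q] = [5830, 4290, 5940]
r3 m[φ3→P] = [17, 24, 16]
r3 m[φ3→J] = [3869, 4300, 3967]
r3 m[φ4→P] = [18, 20, 13]
r3 m[φ4→H] = [3048, 5056, 4032]
r3 m[B→φ0] = [198, 525, 506]
r3 m[B→φ1] = [180, 462, 115]
r3 m[B→φ2] = [110, 550, 110]
r3 m[P→φ0] = [306, 480, 208]
r3 m[P→φ3] = [216, 240, 169]
r3 m[P→φ4] = [204, 288, 208]
r3 m[E→φ1] = [1, 1, 1]
r3 m[H→φ4] = [1, 1, 1]
r3 m[J→φ3] = [1, 1, 1]
r3 m[Q→φ2] = [1, 1, 1]
r4 m[φ0→B] = [3092, 7362, 1682]
r4 m[φ0→P] = [5627, 5281, 5152]
r4 m[φ1→B] = [11, 25, 22]
r4 m[φ1→E] = [5811, 4811, 5438]
r4 m[φ2→B] = [18, 21, 23]
r4 m[φ2→Q] = [5830, 4290, 5940]
r4 m[φ3→P] = [17, 24, 16]
r4 m[φ3→J] = [3869, 4300, 3967]
r4 m[φ4→P] = [18, 20, 13]
r4 m[φ4→H] = [3048, 5056, 4032]
r4 m[B→φ0] = [198, 525, 506]
r4 m[B→φ1] = [55656, 154602, 38686]
r4 m[B→φ2] = [34012, 184050, 37004]
r4 m[P→φ0] = [306, 480, 208]
r4 m[P→φ3] = [101286, 105620, 66976]
r4 m[P→φ4] = [95659, 126744, 82432]
r4 m[E→φ1] = [1, 1, 1]
r4 m[H→φ4] = [1, 1, 1]
r4 m[J→φ3] = [1, 1, 1]
r4 m[Q→φ2] = [1, 1, 1]
r5 m[φ0→B] = [3092, 7362, 1682]
r5 m[φ0→P] = [5627, 5281, 5152]
r5 m[φ1→B] = [11, 25, 22]
r5 m[φ1→E] = [1918926, 1597214, 1812218]
r5 m[φ2→B] = [18, 21, 23]
r5 m[φ2→Q] = [1927494, 1420354, 1980510]
r5 m[φ3→P] = [17, 24, 16]
r5 m[φ3→J] = [1690604, 1918818, 1718936]
r5 m[φ4→P] = [18, 20, 13]
r5 m[φ4→H] = [1325822, 2235696, 1766840]
r5 m[B→φ0] = [198, 525, 506]
r5 m[B→φ1] = [55656, 154602, 38686]
r5 m[B→φ2] = [34012, 184050, 37004]
r5 m[P→φ0] = [306, 480, 208]
r5 m[P→φ3] = [101286, 105620, 66976]
r5 m[P→φ4] = [95659, 126744, 82432]
r5 m[E→φ1] = [1, 1, 1]
r5 m[H→φ4] = [1, 1, 1]
r5 m[J→φ3] = [1, 1, 1]
r5 m[Q→φ2] = [1, 1, 1]
r6 m[φ0→B] = [3092, 7362, 1682]
r6 m[φ0→P] = [5627, 5281, 5152]
r6 m[φ1→B] = [11, 25, 22]
r6 m[φ1→E] = [1918926, 1597214, 1812218]
r6 m[φ2→B] = [18, 21, 23]
r6 m[φ2→Q] = [1927494, 1420354, 1980510]
r6 m[φ3→P] = [17, 24, 16]
r6 m[φ3→J] = [1690604, 1918818, 1718936]
r6 m[φ4→P] = [18, 20, 13]
r6 m[φ4→H] = [1325822, 2235696, 1766840]
r6 m[B→φ0] = [198, 525, 506]
r6 m[B→φ1] = [55656, 154602, 38686]
r6 m[B→φ2] = [34012, 184050, 37004]
r6 m[P→φ0] = [306, 480, 208]
r6 m[P→φ3] = [101286, 105620, 66976]
r6 m[P→φ4] = [95659, 126744, 82432]
r6 m[E→φ1] = [1, 1, 1]
r6 m[H→φ4] = [1, 1, 1]
r6 m[J→φ3] = [1, 1, 1]
r6 m[Q→φ2] = [1, 1, 1]
fixed point reached at round 6
b[B] = ⊗ incoming = [612216, 3865050, 851092]

b[B] = [612216, 3865050, 851092]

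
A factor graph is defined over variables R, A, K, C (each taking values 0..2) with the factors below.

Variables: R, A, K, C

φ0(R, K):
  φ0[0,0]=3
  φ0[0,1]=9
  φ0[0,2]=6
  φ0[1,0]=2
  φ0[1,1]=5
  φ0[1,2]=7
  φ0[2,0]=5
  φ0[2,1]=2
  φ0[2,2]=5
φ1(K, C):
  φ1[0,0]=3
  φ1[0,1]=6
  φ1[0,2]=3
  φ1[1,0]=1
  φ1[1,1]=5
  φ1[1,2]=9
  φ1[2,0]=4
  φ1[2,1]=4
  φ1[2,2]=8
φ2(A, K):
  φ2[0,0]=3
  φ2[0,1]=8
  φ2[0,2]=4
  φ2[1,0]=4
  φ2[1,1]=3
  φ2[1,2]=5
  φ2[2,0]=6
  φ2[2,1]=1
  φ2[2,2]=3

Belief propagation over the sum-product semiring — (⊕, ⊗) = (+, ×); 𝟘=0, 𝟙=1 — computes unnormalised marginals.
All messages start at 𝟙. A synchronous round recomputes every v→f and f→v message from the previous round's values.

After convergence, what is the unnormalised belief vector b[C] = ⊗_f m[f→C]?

b[C] = [1446, 2604, 3846]

init: all messages = 𝟙 over 3 values
r1 m[φ0→R] = [18, 14, 12]
r1 m[φ0→K] = [10, 16, 18]
r1 m[φ1→K] = [12, 15, 16]
r1 m[φ1→C] = [8, 15, 20]
r1 m[φ2→A] = [15, 12, 10]
r1 m[φ2→K] = [13, 12, 12]
r1 m[R→φ0] = [1, 1, 1]
r1 m[A→φ2] = [1, 1, 1]
r1 m[K→φ0] = [1, 1, 1]
r1 m[K→φ1] = [1, 1, 1]
r1 m[K→φ2] = [1, 1, 1]
r1 m[C→φ1] = [1, 1, 1]
r2 m[φ0→R] = [18, 14, 12]
r2 m[φ0→K] = [10, 16, 18]
r2 m[φ1→K] = [12, 15, 16]
r2 m[φ1→C] = [8, 15, 20]
r2 m[φ2→A] = [15, 12, 10]
r2 m[φ2→K] = [13, 12, 12]
r2 m[R→φ0] = [1, 1, 1]
r2 m[A→φ2] = [1, 1, 1]
r2 m[K→φ0] = [156, 180, 192]
r2 m[K→φ1] = [130, 192, 216]
r2 m[K→φ2] = [120, 240, 288]
r2 m[C→φ1] = [1, 1, 1]
r3 m[φ0→R] = [3240, 2556, 2100]
r3 m[φ0→K] = [10, 16, 18]
r3 m[φ1→K] = [12, 15, 16]
r3 m[φ1→C] = [1446, 2604, 3846]
r3 m[φ2→A] = [3432, 2640, 1824]
r3 m[φ2→K] = [13, 12, 12]
r3 m[R→φ0] = [1, 1, 1]
r3 m[A→φ2] = [1, 1, 1]
r3 m[K→φ0] = [156, 180, 192]
r3 m[K→φ1] = [130, 192, 216]
r3 m[K→φ2] = [120, 240, 288]
r3 m[C→φ1] = [1, 1, 1]
r4 m[φ0→R] = [3240, 2556, 2100]
r4 m[φ0→K] = [10, 16, 18]
r4 m[φ1→K] = [12, 15, 16]
r4 m[φ1→C] = [1446, 2604, 3846]
r4 m[φ2→A] = [3432, 2640, 1824]
r4 m[φ2→K] = [13, 12, 12]
r4 m[R→φ0] = [1, 1, 1]
r4 m[A→φ2] = [1, 1, 1]
r4 m[K→φ0] = [156, 180, 192]
r4 m[K→φ1] = [130, 192, 216]
r4 m[K→φ2] = [120, 240, 288]
r4 m[C→φ1] = [1, 1, 1]
fixed point reached at round 4
b[C] = ⊗ incoming = [1446, 2604, 3846]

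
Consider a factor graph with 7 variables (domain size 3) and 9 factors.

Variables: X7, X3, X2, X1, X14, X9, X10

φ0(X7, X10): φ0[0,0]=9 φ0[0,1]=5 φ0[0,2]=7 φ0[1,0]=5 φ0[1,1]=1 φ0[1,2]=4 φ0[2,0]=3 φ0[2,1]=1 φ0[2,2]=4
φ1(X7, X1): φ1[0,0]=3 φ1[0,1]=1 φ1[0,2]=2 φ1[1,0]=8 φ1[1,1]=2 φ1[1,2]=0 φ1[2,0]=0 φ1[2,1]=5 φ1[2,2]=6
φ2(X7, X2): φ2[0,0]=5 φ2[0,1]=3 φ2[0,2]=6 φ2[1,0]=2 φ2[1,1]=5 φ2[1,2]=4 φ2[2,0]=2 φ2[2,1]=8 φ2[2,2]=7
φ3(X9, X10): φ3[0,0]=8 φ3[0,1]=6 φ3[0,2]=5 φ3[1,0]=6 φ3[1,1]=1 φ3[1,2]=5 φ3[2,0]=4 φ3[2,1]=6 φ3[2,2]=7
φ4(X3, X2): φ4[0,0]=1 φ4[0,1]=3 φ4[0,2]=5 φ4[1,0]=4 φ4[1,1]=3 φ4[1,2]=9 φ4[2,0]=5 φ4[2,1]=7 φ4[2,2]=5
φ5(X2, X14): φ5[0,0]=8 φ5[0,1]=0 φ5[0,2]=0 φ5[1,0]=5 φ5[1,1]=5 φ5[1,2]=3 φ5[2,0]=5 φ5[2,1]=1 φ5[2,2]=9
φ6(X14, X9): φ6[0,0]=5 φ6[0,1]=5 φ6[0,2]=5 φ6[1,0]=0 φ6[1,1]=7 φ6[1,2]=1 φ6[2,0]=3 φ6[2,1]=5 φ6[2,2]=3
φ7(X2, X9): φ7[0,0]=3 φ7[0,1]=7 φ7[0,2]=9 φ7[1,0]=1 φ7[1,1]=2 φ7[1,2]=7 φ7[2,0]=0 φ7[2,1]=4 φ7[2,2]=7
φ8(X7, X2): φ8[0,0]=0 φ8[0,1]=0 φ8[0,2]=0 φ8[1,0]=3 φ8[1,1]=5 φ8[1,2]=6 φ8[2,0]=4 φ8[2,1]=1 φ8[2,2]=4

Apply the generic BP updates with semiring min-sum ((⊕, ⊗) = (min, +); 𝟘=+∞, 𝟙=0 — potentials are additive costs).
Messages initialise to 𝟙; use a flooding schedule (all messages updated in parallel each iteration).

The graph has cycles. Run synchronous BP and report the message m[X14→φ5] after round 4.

init: all messages = 𝟙 over 3 values
r1 m[φ0→X7] = [5, 1, 1]
r1 m[φ0→X10] = [3, 1, 4]
r1 m[φ1→X7] = [1, 0, 0]
r1 m[φ1→X1] = [0, 1, 0]
r1 m[φ2→X7] = [3, 2, 2]
r1 m[φ2→X2] = [2, 3, 4]
r1 m[φ3→X9] = [5, 1, 4]
r1 m[φ3→X10] = [4, 1, 5]
r1 m[φ4→X3] = [1, 3, 5]
r1 m[φ4→X2] = [1, 3, 5]
r1 m[φ5→X2] = [0, 3, 1]
r1 m[φ5→X14] = [5, 0, 0]
r1 m[φ6→X14] = [5, 0, 3]
r1 m[φ6→X9] = [0, 5, 1]
r1 m[φ7→X2] = [3, 1, 0]
r1 m[φ7→X9] = [0, 2, 7]
r1 m[φ8→X7] = [0, 3, 1]
r1 m[φ8→X2] = [0, 0, 0]
r1 m[X7→φ0] = [0, 0, 0]
r1 m[X7→φ1] = [0, 0, 0]
r1 m[X7→φ2] = [0, 0, 0]
r1 m[X7→φ8] = [0, 0, 0]
r1 m[X3→φ4] = [0, 0, 0]
r1 m[X2→φ2] = [0, 0, 0]
r1 m[X2→φ4] = [0, 0, 0]
r1 m[X2→φ5] = [0, 0, 0]
r1 m[X2→φ7] = [0, 0, 0]
r1 m[X2→φ8] = [0, 0, 0]
r1 m[X1→φ1] = [0, 0, 0]
r1 m[X14→φ5] = [0, 0, 0]
r1 m[X14→φ6] = [0, 0, 0]
r1 m[X9→φ3] = [0, 0, 0]
r1 m[X9→φ6] = [0, 0, 0]
r1 m[X9→φ7] = [0, 0, 0]
r1 m[X10→φ0] = [0, 0, 0]
r1 m[X10→φ3] = [0, 0, 0]
r2 m[φ0→X7] = [5, 1, 1]
r2 m[φ0→X10] = [3, 1, 4]
r2 m[φ1→X7] = [1, 0, 0]
r2 m[φ1→X1] = [0, 1, 0]
r2 m[φ2→X7] = [3, 2, 2]
r2 m[φ2→X2] = [2, 3, 4]
r2 m[φ3→X9] = [5, 1, 4]
r2 m[φ3→X10] = [4, 1, 5]
r2 m[φ4→X3] = [1, 3, 5]
r2 m[φ4→X2] = [1, 3, 5]
r2 m[φ5→X2] = [0, 3, 1]
r2 m[φ5→X14] = [5, 0, 0]
r2 m[φ6→X14] = [5, 0, 3]
r2 m[φ6→X9] = [0, 5, 1]
r2 m[φ7→X2] = [3, 1, 0]
r2 m[φ7→X9] = [0, 2, 7]
r2 m[φ8→X7] = [0, 3, 1]
r2 m[φ8→X2] = [0, 0, 0]
r2 m[X7→φ0] = [4, 5, 3]
r2 m[X7→φ1] = [8, 6, 4]
r2 m[X7→φ2] = [6, 4, 2]
r2 m[X7→φ8] = [9, 3, 3]
r2 m[X3→φ4] = [0, 0, 0]
r2 m[X2→φ2] = [4, 7, 6]
r2 m[X2→φ4] = [5, 7, 5]
r2 m[X2→φ5] = [6, 7, 9]
r2 m[X2→φ7] = [3, 9, 10]
r2 m[X2→φ8] = [6, 10, 10]
r2 m[X1→φ1] = [0, 0, 0]
r2 m[X14→φ5] = [5, 0, 3]
r2 m[X14→φ6] = [5, 0, 0]
r2 m[X9→φ3] = [0, 7, 8]
r2 m[X9→φ6] = [5, 3, 11]
r2 m[X9→φ7] = [5, 6, 5]
r2 m[X10→φ0] = [4, 1, 5]
r2 m[X10→φ3] = [3, 1, 4]
r3 m[φ0→X7] = [6, 2, 2]
r3 m[φ0→X10] = [6, 4, 7]
r3 m[φ1→X7] = [1, 0, 0]
r3 m[φ1→X1] = [4, 8, 6]
r3 m[φ2→X7] = [9, 6, 6]
r3 m[φ2→X2] = [4, 9, 8]
r3 m[φ3→X9] = [7, 2, 7]
r3 m[φ3→X10] = [8, 6, 5]
r3 m[φ4→X3] = [6, 9, 10]
r3 m[φ4→X2] = [1, 3, 5]
r3 m[φ5→X2] = [0, 5, 1]
r3 m[φ5→X14] = [12, 6, 6]
r3 m[φ6→X14] = [8, 5, 8]
r3 m[φ6→X9] = [0, 5, 1]
r3 m[φ7→X2] = [8, 6, 5]
r3 m[φ7→X9] = [6, 10, 12]
r3 m[φ8→X7] = [6, 9, 10]
r3 m[φ8→X2] = [6, 4, 7]
r3 m[X7→φ0] = [4, 5, 3]
r3 m[X7→φ1] = [8, 6, 4]
r3 m[X7→φ2] = [6, 4, 2]
r3 m[X7→φ8] = [9, 3, 3]
r3 m[X3→φ4] = [0, 0, 0]
r3 m[X2→φ2] = [4, 7, 6]
r3 m[X2→φ4] = [5, 7, 5]
r3 m[X2→φ5] = [6, 7, 9]
r3 m[X2→φ7] = [3, 9, 10]
r3 m[X2→φ8] = [6, 10, 10]
r3 m[X1→φ1] = [0, 0, 0]
r3 m[X14→φ5] = [5, 0, 3]
r3 m[X14→φ6] = [5, 0, 0]
r3 m[X9→φ3] = [0, 7, 8]
r3 m[X9→φ6] = [5, 3, 11]
r3 m[X9→φ7] = [5, 6, 5]
r3 m[X10→φ0] = [4, 1, 5]
r3 m[X10→φ3] = [3, 1, 4]
r4 m[φ0→X7] = [6, 2, 2]
r4 m[φ0→X10] = [6, 4, 7]
r4 m[φ1→X7] = [1, 0, 0]
r4 m[φ1→X1] = [4, 8, 6]
r4 m[φ2→X7] = [9, 6, 6]
r4 m[φ2→X2] = [4, 9, 8]
r4 m[φ3→X9] = [7, 2, 7]
r4 m[φ3→X10] = [8, 6, 5]
r4 m[φ4→X3] = [6, 9, 10]
r4 m[φ4→X2] = [1, 3, 5]
r4 m[φ5→X2] = [0, 5, 1]
r4 m[φ5→X14] = [12, 6, 6]
r4 m[φ6→X14] = [8, 5, 8]
r4 m[φ6→X9] = [0, 5, 1]
r4 m[φ7→X2] = [8, 6, 5]
r4 m[φ7→X9] = [6, 10, 12]
r4 m[φ8→X7] = [6, 9, 10]
r4 m[φ8→X2] = [6, 4, 7]
r4 m[X7→φ0] = [16, 15, 16]
r4 m[X7→φ1] = [21, 17, 18]
r4 m[X7→φ2] = [13, 11, 12]
r4 m[X7→φ8] = [16, 8, 8]
r4 m[X3→φ4] = [0, 0, 0]
r4 m[X2→φ2] = [15, 18, 18]
r4 m[X2→φ4] = [18, 24, 21]
r4 m[X2→φ5] = [19, 22, 25]
r4 m[X2→φ7] = [11, 21, 21]
r4 m[X2→φ8] = [13, 23, 19]
r4 m[X1→φ1] = [0, 0, 0]
r4 m[X14→φ5] = [8, 5, 8]
r4 m[X14→φ6] = [12, 6, 6]
r4 m[X9→φ3] = [6, 15, 13]
r4 m[X9→φ6] = [13, 12, 19]
r4 m[X9→φ7] = [7, 7, 8]
r4 m[X10→φ0] = [8, 6, 5]
r4 m[X10→φ3] = [6, 4, 7]

message @ round 4 = [8, 5, 8]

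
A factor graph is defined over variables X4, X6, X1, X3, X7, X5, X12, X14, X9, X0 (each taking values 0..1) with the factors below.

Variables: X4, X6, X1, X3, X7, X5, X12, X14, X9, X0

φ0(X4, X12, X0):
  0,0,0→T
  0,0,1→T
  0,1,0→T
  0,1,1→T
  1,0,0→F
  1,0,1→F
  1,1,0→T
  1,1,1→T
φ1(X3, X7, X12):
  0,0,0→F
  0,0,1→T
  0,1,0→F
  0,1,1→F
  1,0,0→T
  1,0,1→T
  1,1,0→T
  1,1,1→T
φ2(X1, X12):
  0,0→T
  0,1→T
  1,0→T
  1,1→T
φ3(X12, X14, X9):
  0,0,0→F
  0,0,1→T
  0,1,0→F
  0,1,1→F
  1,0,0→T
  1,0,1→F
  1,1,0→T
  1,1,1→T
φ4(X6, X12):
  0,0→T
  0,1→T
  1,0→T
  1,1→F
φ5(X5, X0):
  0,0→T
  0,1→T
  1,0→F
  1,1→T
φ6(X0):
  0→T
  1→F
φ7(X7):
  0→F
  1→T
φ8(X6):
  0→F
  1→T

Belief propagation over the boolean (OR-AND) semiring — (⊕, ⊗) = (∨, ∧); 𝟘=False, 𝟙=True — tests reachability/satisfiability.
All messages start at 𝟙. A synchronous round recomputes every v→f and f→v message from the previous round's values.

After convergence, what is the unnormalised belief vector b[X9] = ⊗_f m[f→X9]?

init: all messages = 𝟙 over 2 values
r1 m[φ0→X4] = [T, T]
r1 m[φ0→X12] = [T, T]
r1 m[φ0→X0] = [T, T]
r1 m[φ1→X3] = [T, T]
r1 m[φ1→X7] = [T, T]
r1 m[φ1→X12] = [T, T]
r1 m[φ2→X1] = [T, T]
r1 m[φ2→X12] = [T, T]
r1 m[φ3→X12] = [T, T]
r1 m[φ3→X14] = [T, T]
r1 m[φ3→X9] = [T, T]
r1 m[φ4→X6] = [T, T]
r1 m[φ4→X12] = [T, T]
r1 m[φ5→X5] = [T, T]
r1 m[φ5→X0] = [T, T]
r1 m[φ6→X0] = [T, F]
r1 m[φ7→X7] = [F, T]
r1 m[φ8→X6] = [F, T]
r1 m[X4→φ0] = [T, T]
r1 m[X6→φ4] = [T, T]
r1 m[X6→φ8] = [T, T]
r1 m[X1→φ2] = [T, T]
r1 m[X3→φ1] = [T, T]
r1 m[X7→φ1] = [T, T]
r1 m[X7→φ7] = [T, T]
r1 m[X5→φ5] = [T, T]
r1 m[X12→φ0] = [T, T]
r1 m[X12→φ1] = [T, T]
r1 m[X12→φ2] = [T, T]
r1 m[X12→φ3] = [T, T]
r1 m[X12→φ4] = [T, T]
r1 m[X14→φ3] = [T, T]
r1 m[X9→φ3] = [T, T]
r1 m[X0→φ0] = [T, T]
r1 m[X0→φ5] = [T, T]
r1 m[X0→φ6] = [T, T]
r2 m[φ0→X4] = [T, T]
r2 m[φ0→X12] = [T, T]
r2 m[φ0→X0] = [T, T]
r2 m[φ1→X3] = [T, T]
r2 m[φ1→X7] = [T, T]
r2 m[φ1→X12] = [T, T]
r2 m[φ2→X1] = [T, T]
r2 m[φ2→X12] = [T, T]
r2 m[φ3→X12] = [T, T]
r2 m[φ3→X14] = [T, T]
r2 m[φ3→X9] = [T, T]
r2 m[φ4→X6] = [T, T]
r2 m[φ4→X12] = [T, T]
r2 m[φ5→X5] = [T, T]
r2 m[φ5→X0] = [T, T]
r2 m[φ6→X0] = [T, F]
r2 m[φ7→X7] = [F, T]
r2 m[φ8→X6] = [F, T]
r2 m[X4→φ0] = [T, T]
r2 m[X6→φ4] = [F, T]
r2 m[X6→φ8] = [T, T]
r2 m[X1→φ2] = [T, T]
r2 m[X3→φ1] = [T, T]
r2 m[X7→φ1] = [F, T]
r2 m[X7→φ7] = [T, T]
r2 m[X5→φ5] = [T, T]
r2 m[X12→φ0] = [T, T]
r2 m[X12→φ1] = [T, T]
r2 m[X12→φ2] = [T, T]
r2 m[X12→φ3] = [T, T]
r2 m[X12→φ4] = [T, T]
r2 m[X14→φ3] = [T, T]
r2 m[X9→φ3] = [T, T]
r2 m[X0→φ0] = [T, F]
r2 m[X0→φ5] = [T, F]
r2 m[X0→φ6] = [T, T]
r3 m[φ0→X4] = [T, T]
r3 m[φ0→X12] = [T, T]
r3 m[φ0→X0] = [T, T]
r3 m[φ1→X3] = [F, T]
r3 m[φ1→X7] = [T, T]
r3 m[φ1→X12] = [T, T]
r3 m[φ2→X1] = [T, T]
r3 m[φ2→X12] = [T, T]
r3 m[φ3→X12] = [T, T]
r3 m[φ3→X14] = [T, T]
r3 m[φ3→X9] = [T, T]
r3 m[φ4→X6] = [T, T]
r3 m[φ4→X12] = [T, F]
r3 m[φ5→X5] = [T, F]
r3 m[φ5→X0] = [T, T]
r3 m[φ6→X0] = [T, F]
r3 m[φ7→X7] = [F, T]
r3 m[φ8→X6] = [F, T]
r3 m[X4→φ0] = [T, T]
r3 m[X6→φ4] = [F, T]
r3 m[X6→φ8] = [T, T]
r3 m[X1→φ2] = [T, T]
r3 m[X3→φ1] = [T, T]
r3 m[X7→φ1] = [F, T]
r3 m[X7→φ7] = [T, T]
r3 m[X5→φ5] = [T, T]
r3 m[X12→φ0] = [T, T]
r3 m[X12→φ1] = [T, T]
r3 m[X12→φ2] = [T, T]
r3 m[X12→φ3] = [T, T]
r3 m[X12→φ4] = [T, T]
r3 m[X14→φ3] = [T, T]
r3 m[X9→φ3] = [T, T]
r3 m[X0→φ0] = [T, F]
r3 m[X0→φ5] = [T, F]
r3 m[X0→φ6] = [T, T]
r4 m[φ0→X4] = [T, T]
r4 m[φ0→X12] = [T, T]
r4 m[φ0→X0] = [T, T]
r4 m[φ1→X3] = [F, T]
r4 m[φ1→X7] = [T, T]
r4 m[φ1→X12] = [T, T]
r4 m[φ2→X1] = [T, T]
r4 m[φ2→X12] = [T, T]
r4 m[φ3→X12] = [T, T]
r4 m[φ3→X14] = [T, T]
r4 m[φ3→X9] = [T, T]
r4 m[φ4→X6] = [T, T]
r4 m[φ4→X12] = [T, F]
r4 m[φ5→X5] = [T, F]
r4 m[φ5→X0] = [T, T]
r4 m[φ6→X0] = [T, F]
r4 m[φ7→X7] = [F, T]
r4 m[φ8→X6] = [F, T]
r4 m[X4→φ0] = [T, T]
r4 m[X6→φ4] = [F, T]
r4 m[X6→φ8] = [T, T]
r4 m[X1→φ2] = [T, T]
r4 m[X3→φ1] = [T, T]
r4 m[X7→φ1] = [F, T]
r4 m[X7→φ7] = [T, T]
r4 m[X5→φ5] = [T, T]
r4 m[X12→φ0] = [T, F]
r4 m[X12→φ1] = [T, F]
r4 m[X12→φ2] = [T, F]
r4 m[X12→φ3] = [T, F]
r4 m[X12→φ4] = [T, T]
r4 m[X14→φ3] = [T, T]
r4 m[X9→φ3] = [T, T]
r4 m[X0→φ0] = [T, F]
r4 m[X0→φ5] = [T, F]
r4 m[X0→φ6] = [T, T]
r5 m[φ0→X4] = [T, F]
r5 m[φ0→X12] = [T, T]
r5 m[φ0→X0] = [T, T]
r5 m[φ1→X3] = [F, T]
r5 m[φ1→X7] = [T, T]
r5 m[φ1→X12] = [T, T]
r5 m[φ2→X1] = [T, T]
r5 m[φ2→X12] = [T, T]
r5 m[φ3→X12] = [T, T]
r5 m[φ3→X14] = [T, F]
r5 m[φ3→X9] = [F, T]
r5 m[φ4→X6] = [T, T]
r5 m[φ4→X12] = [T, F]
r5 m[φ5→X5] = [T, F]
r5 m[φ5→X0] = [T, T]
r5 m[φ6→X0] = [T, F]
r5 m[φ7→X7] = [F, T]
r5 m[φ8→X6] = [F, T]
r5 m[X4→φ0] = [T, T]
r5 m[X6→φ4] = [F, T]
r5 m[X6→φ8] = [T, T]
r5 m[X1→φ2] = [T, T]
r5 m[X3→φ1] = [T, T]
r5 m[X7→φ1] = [F, T]
r5 m[X7→φ7] = [T, T]
r5 m[X5→φ5] = [T, T]
r5 m[X12→φ0] = [T, F]
r5 m[X12→φ1] = [T, F]
r5 m[X12→φ2] = [T, F]
r5 m[X12→φ3] = [T, F]
r5 m[X12→φ4] = [T, T]
r5 m[X14→φ3] = [T, T]
r5 m[X9→φ3] = [T, T]
r5 m[X0→φ0] = [T, F]
r5 m[X0→φ5] = [T, F]
r5 m[X0→φ6] = [T, T]
r6 m[φ0→X4] = [T, F]
r6 m[φ0→X12] = [T, T]
r6 m[φ0→X0] = [T, T]
r6 m[φ1→X3] = [F, T]
r6 m[φ1→X7] = [T, T]
r6 m[φ1→X12] = [T, T]
r6 m[φ2→X1] = [T, T]
r6 m[φ2→X12] = [T, T]
r6 m[φ3→X12] = [T, T]
r6 m[φ3→X14] = [T, F]
r6 m[φ3→X9] = [F, T]
r6 m[φ4→X6] = [T, T]
r6 m[φ4→X12] = [T, F]
r6 m[φ5→X5] = [T, F]
r6 m[φ5→X0] = [T, T]
r6 m[φ6→X0] = [T, F]
r6 m[φ7→X7] = [F, T]
r6 m[φ8→X6] = [F, T]
r6 m[X4→φ0] = [T, T]
r6 m[X6→φ4] = [F, T]
r6 m[X6→φ8] = [T, T]
r6 m[X1→φ2] = [T, T]
r6 m[X3→φ1] = [T, T]
r6 m[X7→φ1] = [F, T]
r6 m[X7→φ7] = [T, T]
r6 m[X5→φ5] = [T, T]
r6 m[X12→φ0] = [T, F]
r6 m[X12→φ1] = [T, F]
r6 m[X12→φ2] = [T, F]
r6 m[X12→φ3] = [T, F]
r6 m[X12→φ4] = [T, T]
r6 m[X14→φ3] = [T, T]
r6 m[X9→φ3] = [T, T]
r6 m[X0→φ0] = [T, F]
r6 m[X0→φ5] = [T, F]
r6 m[X0→φ6] = [T, T]
fixed point reached at round 6
b[X9] = ⊗ incoming = [F, T]

b[X9] = [F, T]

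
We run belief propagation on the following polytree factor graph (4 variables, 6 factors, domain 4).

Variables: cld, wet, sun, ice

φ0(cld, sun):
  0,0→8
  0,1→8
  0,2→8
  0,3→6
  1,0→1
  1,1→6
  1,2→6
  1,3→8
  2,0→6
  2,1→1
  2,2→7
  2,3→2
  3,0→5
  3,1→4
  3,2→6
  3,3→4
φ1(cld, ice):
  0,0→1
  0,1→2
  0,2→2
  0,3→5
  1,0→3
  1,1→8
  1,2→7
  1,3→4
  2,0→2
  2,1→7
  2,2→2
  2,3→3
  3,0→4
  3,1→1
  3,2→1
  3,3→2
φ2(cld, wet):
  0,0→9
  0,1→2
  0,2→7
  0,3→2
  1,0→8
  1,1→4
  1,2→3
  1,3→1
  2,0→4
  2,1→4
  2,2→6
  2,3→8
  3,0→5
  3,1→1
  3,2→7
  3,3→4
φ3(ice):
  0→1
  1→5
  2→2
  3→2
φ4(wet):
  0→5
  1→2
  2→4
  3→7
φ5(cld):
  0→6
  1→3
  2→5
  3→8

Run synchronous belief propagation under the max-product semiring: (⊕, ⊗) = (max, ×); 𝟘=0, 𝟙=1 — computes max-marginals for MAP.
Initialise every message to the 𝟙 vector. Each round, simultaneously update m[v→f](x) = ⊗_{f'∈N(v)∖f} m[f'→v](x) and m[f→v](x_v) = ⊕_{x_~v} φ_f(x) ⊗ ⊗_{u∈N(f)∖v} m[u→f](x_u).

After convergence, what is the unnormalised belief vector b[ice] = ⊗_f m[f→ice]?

init: all messages = 𝟙 over 4 values
r1 m[φ0→cld] = [8, 8, 7, 6]
r1 m[φ0→sun] = [8, 8, 8, 8]
r1 m[φ1→cld] = [5, 8, 7, 4]
r1 m[φ1→ice] = [4, 8, 7, 5]
r1 m[φ2→cld] = [9, 8, 8, 7]
r1 m[φ2→wet] = [9, 4, 7, 8]
r1 m[φ3→ice] = [1, 5, 2, 2]
r1 m[φ4→wet] = [5, 2, 4, 7]
r1 m[φ5→cld] = [6, 3, 5, 8]
r1 m[cld→φ0] = [1, 1, 1, 1]
r1 m[cld→φ1] = [1, 1, 1, 1]
r1 m[cld→φ2] = [1, 1, 1, 1]
r1 m[cld→φ5] = [1, 1, 1, 1]
r1 m[wet→φ2] = [1, 1, 1, 1]
r1 m[wet→φ4] = [1, 1, 1, 1]
r1 m[sun→φ0] = [1, 1, 1, 1]
r1 m[ice→φ1] = [1, 1, 1, 1]
r1 m[ice→φ3] = [1, 1, 1, 1]
r2 m[φ0→cld] = [8, 8, 7, 6]
r2 m[φ0→sun] = [8, 8, 8, 8]
r2 m[φ1→cld] = [5, 8, 7, 4]
r2 m[φ1→ice] = [4, 8, 7, 5]
r2 m[φ2→cld] = [9, 8, 8, 7]
r2 m[φ2→wet] = [9, 4, 7, 8]
r2 m[φ3→ice] = [1, 5, 2, 2]
r2 m[φ4→wet] = [5, 2, 4, 7]
r2 m[φ5→cld] = [6, 3, 5, 8]
r2 m[cld→φ0] = [270, 192, 280, 224]
r2 m[cld→φ1] = [432, 192, 280, 336]
r2 m[cld→φ2] = [240, 192, 245, 192]
r2 m[cld→φ5] = [360, 512, 392, 168]
r2 m[wet→φ2] = [5, 2, 4, 7]
r2 m[wet→φ4] = [9, 4, 7, 8]
r2 m[sun→φ0] = [1, 1, 1, 1]
r2 m[ice→φ1] = [1, 5, 2, 2]
r2 m[ice→φ3] = [4, 8, 7, 5]
r3 m[φ0→cld] = [8, 8, 7, 6]
r3 m[φ0→sun] = [2160, 2160, 2160, 1620]
r3 m[φ1→cld] = [10, 40, 35, 5]
r3 m[φ1→ice] = [1344, 1960, 1344, 2160]
r3 m[φ2→cld] = [45, 40, 56, 28]
r3 m[φ2→wet] = [2160, 980, 1680, 1960]
r3 m[φ3→ice] = [1, 5, 2, 2]
r3 m[φ4→wet] = [5, 2, 4, 7]
r3 m[φ5→cld] = [6, 3, 5, 8]
r3 m[cld→φ0] = [270, 192, 280, 224]
r3 m[cld→φ1] = [432, 192, 280, 336]
r3 m[cld→φ2] = [240, 192, 245, 192]
r3 m[cld→φ5] = [360, 512, 392, 168]
r3 m[wet→φ2] = [5, 2, 4, 7]
r3 m[wet→φ4] = [9, 4, 7, 8]
r3 m[sun→φ0] = [1, 1, 1, 1]
r3 m[ice→φ1] = [1, 5, 2, 2]
r3 m[ice→φ3] = [4, 8, 7, 5]
r4 m[φ0→cld] = [8, 8, 7, 6]
r4 m[φ0→sun] = [2160, 2160, 2160, 1620]
r4 m[φ1→cld] = [10, 40, 35, 5]
r4 m[φ1→ice] = [1344, 1960, 1344, 2160]
r4 m[φ2→cld] = [45, 40, 56, 28]
r4 m[φ2→wet] = [2160, 980, 1680, 1960]
r4 m[φ3→ice] = [1, 5, 2, 2]
r4 m[φ4→wet] = [5, 2, 4, 7]
r4 m[φ5→cld] = [6, 3, 5, 8]
r4 m[cld→φ0] = [2700, 4800, 9800, 1120]
r4 m[cld→φ1] = [2160, 960, 1960, 1344]
r4 m[cld→φ2] = [480, 960, 1225, 240]
r4 m[cld→φ5] = [3600, 12800, 13720, 840]
r4 m[wet→φ2] = [5, 2, 4, 7]
r4 m[wet→φ4] = [2160, 980, 1680, 1960]
r4 m[sun→φ0] = [1, 1, 1, 1]
r4 m[ice→φ1] = [1, 5, 2, 2]
r4 m[ice→φ3] = [1344, 1960, 1344, 2160]
r5 m[φ0→cld] = [8, 8, 7, 6]
r5 m[φ0→sun] = [58800, 28800, 68600, 38400]
r5 m[φ1→cld] = [10, 40, 35, 5]
r5 m[φ1→ice] = [5376, 13720, 6720, 10800]
r5 m[φ2→cld] = [45, 40, 56, 28]
r5 m[φ2→wet] = [7680, 4900, 7350, 9800]
r5 m[φ3→ice] = [1, 5, 2, 2]
r5 m[φ4→wet] = [5, 2, 4, 7]
r5 m[φ5→cld] = [6, 3, 5, 8]
r5 m[cld→φ0] = [2700, 4800, 9800, 1120]
r5 m[cld→φ1] = [2160, 960, 1960, 1344]
r5 m[cld→φ2] = [480, 960, 1225, 240]
r5 m[cld→φ5] = [3600, 12800, 13720, 840]
r5 m[wet→φ2] = [5, 2, 4, 7]
r5 m[wet→φ4] = [2160, 980, 1680, 1960]
r5 m[sun→φ0] = [1, 1, 1, 1]
r5 m[ice→φ1] = [1, 5, 2, 2]
r5 m[ice→φ3] = [1344, 1960, 1344, 2160]
r6 m[φ0→cld] = [8, 8, 7, 6]
r6 m[φ0→sun] = [58800, 28800, 68600, 38400]
r6 m[φ1→cld] = [10, 40, 35, 5]
r6 m[φ1→ice] = [5376, 13720, 6720, 10800]
r6 m[φ2→cld] = [45, 40, 56, 28]
r6 m[φ2→wet] = [7680, 4900, 7350, 9800]
r6 m[φ3→ice] = [1, 5, 2, 2]
r6 m[φ4→wet] = [5, 2, 4, 7]
r6 m[φ5→cld] = [6, 3, 5, 8]
r6 m[cld→φ0] = [2700, 4800, 9800, 1120]
r6 m[cld→φ1] = [2160, 960, 1960, 1344]
r6 m[cld→φ2] = [480, 960, 1225, 240]
r6 m[cld→φ5] = [3600, 12800, 13720, 840]
r6 m[wet→φ2] = [5, 2, 4, 7]
r6 m[wet→φ4] = [7680, 4900, 7350, 9800]
r6 m[sun→φ0] = [1, 1, 1, 1]
r6 m[ice→φ1] = [1, 5, 2, 2]
r6 m[ice→φ3] = [5376, 13720, 6720, 10800]
r7 m[φ0→cld] = [8, 8, 7, 6]
r7 m[φ0→sun] = [58800, 28800, 68600, 38400]
r7 m[φ1→cld] = [10, 40, 35, 5]
r7 m[φ1→ice] = [5376, 13720, 6720, 10800]
r7 m[φ2→cld] = [45, 40, 56, 28]
r7 m[φ2→wet] = [7680, 4900, 7350, 9800]
r7 m[φ3→ice] = [1, 5, 2, 2]
r7 m[φ4→wet] = [5, 2, 4, 7]
r7 m[φ5→cld] = [6, 3, 5, 8]
r7 m[cld→φ0] = [2700, 4800, 9800, 1120]
r7 m[cld→φ1] = [2160, 960, 1960, 1344]
r7 m[cld→φ2] = [480, 960, 1225, 240]
r7 m[cld→φ5] = [3600, 12800, 13720, 840]
r7 m[wet→φ2] = [5, 2, 4, 7]
r7 m[wet→φ4] = [7680, 4900, 7350, 9800]
r7 m[sun→φ0] = [1, 1, 1, 1]
r7 m[ice→φ1] = [1, 5, 2, 2]
r7 m[ice→φ3] = [5376, 13720, 6720, 10800]
fixed point reached at round 7
b[ice] = ⊗ incoming = [5376, 68600, 13440, 21600]

b[ice] = [5376, 68600, 13440, 21600]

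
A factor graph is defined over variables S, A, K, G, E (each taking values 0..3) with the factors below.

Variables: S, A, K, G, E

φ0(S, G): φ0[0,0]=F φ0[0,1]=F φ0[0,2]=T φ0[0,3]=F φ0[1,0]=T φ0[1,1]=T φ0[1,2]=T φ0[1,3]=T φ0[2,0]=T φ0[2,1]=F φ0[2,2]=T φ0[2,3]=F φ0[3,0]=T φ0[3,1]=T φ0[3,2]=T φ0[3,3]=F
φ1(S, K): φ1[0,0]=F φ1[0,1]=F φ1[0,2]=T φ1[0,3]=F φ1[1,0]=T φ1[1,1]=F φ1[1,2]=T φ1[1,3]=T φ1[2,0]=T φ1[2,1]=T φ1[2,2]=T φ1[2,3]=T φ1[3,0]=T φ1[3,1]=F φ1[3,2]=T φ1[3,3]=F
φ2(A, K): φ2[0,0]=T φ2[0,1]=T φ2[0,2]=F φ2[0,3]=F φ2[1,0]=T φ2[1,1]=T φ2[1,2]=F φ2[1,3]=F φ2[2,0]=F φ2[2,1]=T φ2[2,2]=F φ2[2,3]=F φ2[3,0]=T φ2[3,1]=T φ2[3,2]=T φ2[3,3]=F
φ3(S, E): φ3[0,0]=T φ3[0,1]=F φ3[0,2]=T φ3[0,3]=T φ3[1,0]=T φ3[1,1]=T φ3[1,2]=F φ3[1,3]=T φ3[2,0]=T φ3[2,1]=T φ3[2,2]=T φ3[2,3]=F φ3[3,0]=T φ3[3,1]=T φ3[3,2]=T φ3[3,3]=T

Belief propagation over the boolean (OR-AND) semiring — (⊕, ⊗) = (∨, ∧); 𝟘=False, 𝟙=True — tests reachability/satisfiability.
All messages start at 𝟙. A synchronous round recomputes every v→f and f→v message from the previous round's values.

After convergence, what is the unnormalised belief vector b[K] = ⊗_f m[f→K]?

b[K] = [T, T, T, F]

init: all messages = 𝟙 over 4 values
r1 m[φ0→S] = [T, T, T, T]
r1 m[φ0→G] = [T, T, T, T]
r1 m[φ1→S] = [T, T, T, T]
r1 m[φ1→K] = [T, T, T, T]
r1 m[φ2→A] = [T, T, T, T]
r1 m[φ2→K] = [T, T, T, F]
r1 m[φ3→S] = [T, T, T, T]
r1 m[φ3→E] = [T, T, T, T]
r1 m[S→φ0] = [T, T, T, T]
r1 m[S→φ1] = [T, T, T, T]
r1 m[S→φ3] = [T, T, T, T]
r1 m[A→φ2] = [T, T, T, T]
r1 m[K→φ1] = [T, T, T, T]
r1 m[K→φ2] = [T, T, T, T]
r1 m[G→φ0] = [T, T, T, T]
r1 m[E→φ3] = [T, T, T, T]
r2 m[φ0→S] = [T, T, T, T]
r2 m[φ0→G] = [T, T, T, T]
r2 m[φ1→S] = [T, T, T, T]
r2 m[φ1→K] = [T, T, T, T]
r2 m[φ2→A] = [T, T, T, T]
r2 m[φ2→K] = [T, T, T, F]
r2 m[φ3→S] = [T, T, T, T]
r2 m[φ3→E] = [T, T, T, T]
r2 m[S→φ0] = [T, T, T, T]
r2 m[S→φ1] = [T, T, T, T]
r2 m[S→φ3] = [T, T, T, T]
r2 m[A→φ2] = [T, T, T, T]
r2 m[K→φ1] = [T, T, T, F]
r2 m[K→φ2] = [T, T, T, T]
r2 m[G→φ0] = [T, T, T, T]
r2 m[E→φ3] = [T, T, T, T]
r3 m[φ0→S] = [T, T, T, T]
r3 m[φ0→G] = [T, T, T, T]
r3 m[φ1→S] = [T, T, T, T]
r3 m[φ1→K] = [T, T, T, T]
r3 m[φ2→A] = [T, T, T, T]
r3 m[φ2→K] = [T, T, T, F]
r3 m[φ3→S] = [T, T, T, T]
r3 m[φ3→E] = [T, T, T, T]
r3 m[S→φ0] = [T, T, T, T]
r3 m[S→φ1] = [T, T, T, T]
r3 m[S→φ3] = [T, T, T, T]
r3 m[A→φ2] = [T, T, T, T]
r3 m[K→φ1] = [T, T, T, F]
r3 m[K→φ2] = [T, T, T, T]
r3 m[G→φ0] = [T, T, T, T]
r3 m[E→φ3] = [T, T, T, T]
fixed point reached at round 3
b[K] = ⊗ incoming = [T, T, T, F]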